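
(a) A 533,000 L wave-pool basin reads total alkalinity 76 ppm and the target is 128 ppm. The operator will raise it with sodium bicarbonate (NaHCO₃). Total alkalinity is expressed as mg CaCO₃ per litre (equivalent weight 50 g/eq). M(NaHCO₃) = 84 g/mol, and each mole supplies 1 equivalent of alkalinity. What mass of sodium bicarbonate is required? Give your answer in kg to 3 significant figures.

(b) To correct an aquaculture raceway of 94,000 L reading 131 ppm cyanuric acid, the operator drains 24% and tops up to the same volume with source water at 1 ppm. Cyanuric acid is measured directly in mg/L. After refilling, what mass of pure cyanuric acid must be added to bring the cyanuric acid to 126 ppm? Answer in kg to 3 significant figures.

(a) Alkalinity to add: (128 − 76) = 52 mg/L as CaCO₃ × 533,000 L = 27,720 g as CaCO₃.
(a) Equivalents: 27,720 g ÷ 50 g/eq = 554.3 eq.
(a) NaHCO₃ supplies 1 eq per mole → 554.3 mol.
(a) Mass: 554.3 mol × 84 g/mol = 46,560 g.

(b) After draining 24% and refilling: 131 × 0.76 + 1 × 0.24 = 99.8 ppm.
(b) Deficit to target: 126 − 99.8 = 26.2 mg/L.
(b) Mass: 26.2 mg/L × 94,000 L = 2463 g cyanuric acid.

(a) 46.6 kg; (b) 2.46 kg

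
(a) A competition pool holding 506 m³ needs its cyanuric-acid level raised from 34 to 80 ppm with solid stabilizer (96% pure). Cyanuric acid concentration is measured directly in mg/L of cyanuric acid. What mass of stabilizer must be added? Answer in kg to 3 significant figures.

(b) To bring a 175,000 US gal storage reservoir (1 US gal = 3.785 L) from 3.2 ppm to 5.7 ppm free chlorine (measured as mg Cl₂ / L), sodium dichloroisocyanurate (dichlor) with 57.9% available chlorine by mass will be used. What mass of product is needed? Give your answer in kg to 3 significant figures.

(a) Volume: 506 m³ = 506,000 L.
(a) CYA to add: (80 − 34) = 46 mg/L × 506,000 L = 23,280 g cyanuric acid.
(a) At 96% purity: 23,280 / 0.96 = 24,250 g product.

(b) Volume: 175,000 US gal × 3.785 L/gal = 662,375 L.
(b) Chlorine deficit: 5.7 − 3.2 = 2.5 ppm = 2.5 mg/L as Cl₂.
(b) Cl₂ equivalent needed: 2.5 mg/L × 662,375 L = 1,656,000 mg = 1656 g.
(b) Product at 57.9% available chlorine: 1656 / 0.579 = 2860 g.

(a) 24.2 kg; (b) 2.86 kg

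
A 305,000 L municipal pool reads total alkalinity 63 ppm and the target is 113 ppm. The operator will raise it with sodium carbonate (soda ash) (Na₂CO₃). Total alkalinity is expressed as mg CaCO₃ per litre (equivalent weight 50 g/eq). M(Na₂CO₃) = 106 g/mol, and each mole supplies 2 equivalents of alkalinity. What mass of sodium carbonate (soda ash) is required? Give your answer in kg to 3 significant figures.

16.2 kg

Alkalinity to add: (113 − 63) = 50 mg/L as CaCO₃ × 305,000 L = 15,250 g as CaCO₃.
Equivalents: 15,250 g ÷ 50 g/eq = 305 eq.
Each mole of Na₂CO₃ supplies 2 eq, so 305 / 2 = 152.5 mol.
Mass: 152.5 mol × 106 g/mol = 16,160 g.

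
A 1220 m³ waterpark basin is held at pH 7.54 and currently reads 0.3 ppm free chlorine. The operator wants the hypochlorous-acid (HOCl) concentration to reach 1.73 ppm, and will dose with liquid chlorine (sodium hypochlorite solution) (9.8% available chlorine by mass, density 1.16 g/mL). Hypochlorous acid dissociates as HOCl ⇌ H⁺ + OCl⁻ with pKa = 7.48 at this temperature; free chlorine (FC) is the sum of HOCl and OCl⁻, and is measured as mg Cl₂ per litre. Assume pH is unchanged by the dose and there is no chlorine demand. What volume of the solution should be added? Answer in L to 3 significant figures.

Volume: 1220 m³ = 1,220,000 L.
[OCl⁻]/[HOCl] = 10^(pH − pKa) = 10^(7.54 − 7.48) = 1.148; fraction as HOCl = 1/(1 + 1.148) = 0.4655.
Free chlorine required for 1.73 ppm HOCl: 1.73 / 0.4655 = 3.716 ppm.
FC to add: 3.716 − 0.3 = 3.416 mg/L as Cl₂.
Cl₂ equivalent: 3.416 mg/L × 1,220,000 L = 4168 g.
Product at 9.8% available Cl: 4168 / 0.098 = 42,530 g.
Volume: 42,530 g ÷ 1.16 g/mL = 36,660 mL.

36.7 L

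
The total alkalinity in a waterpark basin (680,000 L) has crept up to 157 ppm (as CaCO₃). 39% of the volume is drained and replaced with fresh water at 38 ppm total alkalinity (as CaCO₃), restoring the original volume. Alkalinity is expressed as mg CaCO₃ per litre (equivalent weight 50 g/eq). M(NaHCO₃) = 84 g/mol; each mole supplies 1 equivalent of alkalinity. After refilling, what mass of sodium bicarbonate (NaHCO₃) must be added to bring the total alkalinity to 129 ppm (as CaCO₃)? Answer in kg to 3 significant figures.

After draining 39% and refilling: 157 × 0.61 + 38 × 0.39 = 110.59 ppm.
Deficit to target: 129 − 110.59 = 18.41 mg/L.
As CaCO₃: 18.41 mg/L × 680,000 L = 12,520 g; ÷ 50 g/eq ÷ 1 = 250.4 mol NaHCO₃.
Mass: 250.4 × 84 = 21,030 g.

21.0 kg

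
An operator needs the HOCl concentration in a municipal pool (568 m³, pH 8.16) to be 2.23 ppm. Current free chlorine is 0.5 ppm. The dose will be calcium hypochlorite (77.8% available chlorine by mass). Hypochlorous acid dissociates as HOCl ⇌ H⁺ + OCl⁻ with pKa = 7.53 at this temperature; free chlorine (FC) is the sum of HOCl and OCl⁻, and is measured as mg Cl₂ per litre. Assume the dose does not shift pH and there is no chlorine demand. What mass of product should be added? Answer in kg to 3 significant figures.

Volume: 568 m³ = 568,000 L.
[OCl⁻]/[HOCl] = 10^(pH − pKa) = 10^(8.16 − 7.53) = 4.266; fraction as HOCl = 1/(1 + 4.266) = 0.1899.
Free chlorine required for 2.23 ppm HOCl: 2.23 / 0.1899 = 11.74 ppm.
FC to add: 11.74 − 0.5 = 11.24 mg/L as Cl₂.
Cl₂ equivalent: 11.24 mg/L × 568,000 L = 6386 g.
Product at 77.8% available Cl: 6386 / 0.778 = 8208 g.

8.21 kg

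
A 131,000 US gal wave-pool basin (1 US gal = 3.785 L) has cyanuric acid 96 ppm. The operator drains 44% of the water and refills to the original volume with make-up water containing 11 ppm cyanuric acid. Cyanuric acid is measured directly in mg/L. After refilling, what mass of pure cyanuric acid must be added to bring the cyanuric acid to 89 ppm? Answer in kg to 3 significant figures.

Volume: 131,000 US gal × 3.785 L/gal = 495,835 L.
After draining 44% and refilling: 96 × 0.56 + 11 × 0.44 = 58.6 ppm.
Deficit to target: 89 − 58.6 = 30.4 mg/L.
Mass: 30.4 mg/L × 495,835 L = 15,070 g cyanuric acid.

15.1 kg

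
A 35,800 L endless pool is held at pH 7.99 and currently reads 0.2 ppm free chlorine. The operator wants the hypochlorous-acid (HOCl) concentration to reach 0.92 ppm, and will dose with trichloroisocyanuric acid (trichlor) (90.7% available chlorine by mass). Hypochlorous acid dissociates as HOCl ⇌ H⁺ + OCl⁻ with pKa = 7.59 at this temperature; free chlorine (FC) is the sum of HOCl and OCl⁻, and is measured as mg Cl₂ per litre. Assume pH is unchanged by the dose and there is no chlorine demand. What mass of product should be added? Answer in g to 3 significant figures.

[OCl⁻]/[HOCl] = 10^(pH − pKa) = 10^(7.99 − 7.59) = 2.512; fraction as HOCl = 1/(1 + 2.512) = 0.2847.
Free chlorine required for 0.92 ppm HOCl: 0.92 / 0.2847 = 3.231 ppm.
FC to add: 3.231 − 0.2 = 3.031 mg/L as Cl₂.
Cl₂ equivalent: 3.031 mg/L × 35,800 L = 108.5 g.
Product at 90.7% available Cl: 108.5 / 0.907 = 119.6 g.

120 g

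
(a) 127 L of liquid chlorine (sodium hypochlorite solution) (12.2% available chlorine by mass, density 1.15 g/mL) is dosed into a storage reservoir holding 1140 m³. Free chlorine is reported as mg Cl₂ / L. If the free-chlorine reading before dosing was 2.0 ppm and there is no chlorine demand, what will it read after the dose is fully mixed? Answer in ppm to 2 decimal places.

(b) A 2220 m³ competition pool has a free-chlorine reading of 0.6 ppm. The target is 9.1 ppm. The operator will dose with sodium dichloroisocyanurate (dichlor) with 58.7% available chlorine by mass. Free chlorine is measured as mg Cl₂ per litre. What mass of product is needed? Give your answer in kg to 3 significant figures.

(a) Volume: 1140 m³ = 1,140,000 L.
(a) Mass of solution: 127 L × 1000 mL/L × 1.15 g/mL = 146,000 g.
(a) Available chlorine delivered: 146,000 g × 0.122 = 17,820 g as Cl₂.
(a) Concentration rise: 17,820 g / 1,140,000 L = 15.63 mg/L = 15.63 ppm.
(a) Final FC: 2.0 + 15.63 = 17.63 ppm.

(b) Volume: 2220 m³ = 2,220,000 L.
(b) Chlorine deficit: 9.1 − 0.6 = 8.5 ppm = 8.5 mg/L as Cl₂.
(b) Cl₂ equivalent needed: 8.5 mg/L × 2,220,000 L = 18,870,000 mg = 18,870 g.
(b) Product at 58.7% available chlorine: 18,870 / 0.587 = 32,150 g.

(a) 17.63 ppm; (b) 32.1 kg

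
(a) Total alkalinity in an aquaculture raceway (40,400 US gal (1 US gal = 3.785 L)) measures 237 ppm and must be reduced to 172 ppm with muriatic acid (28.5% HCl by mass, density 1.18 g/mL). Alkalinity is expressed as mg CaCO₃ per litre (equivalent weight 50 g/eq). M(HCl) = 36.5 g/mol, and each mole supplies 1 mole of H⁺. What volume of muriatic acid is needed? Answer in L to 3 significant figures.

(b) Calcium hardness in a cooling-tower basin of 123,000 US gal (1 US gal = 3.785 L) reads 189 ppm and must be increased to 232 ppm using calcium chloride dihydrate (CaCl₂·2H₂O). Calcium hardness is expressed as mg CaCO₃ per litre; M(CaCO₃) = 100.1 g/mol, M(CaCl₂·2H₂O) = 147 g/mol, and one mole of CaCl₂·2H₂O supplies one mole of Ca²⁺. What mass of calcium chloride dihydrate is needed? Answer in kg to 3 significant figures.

(a) 21.6 L; (b) 29.4 kg

(a) Volume: 40,400 US gal × 3.785 L/gal = 152,914 L.
(a) Alkalinity to neutralize: (237 − 172) = 65 mg/L as CaCO₃ × 152,914 L = 9939 g as CaCO₃.
(a) Equivalents of H⁺ required: 9939 ÷ 50 g/eq = 198.8 eq = 198.8 mol HCl.
(a) Mass of HCl: 198.8 × 36.5 = 7256 g.
(a) Mass of 28.5% solution: 7256 / 0.285 = 25,460 g.
(a) Volume: 25,460 g ÷ 1.18 g/mL = 21,580 mL.

(b) Volume: 123,000 US gal × 3.785 L/gal = 465,555 L.
(b) Hardness to add: (232 − 189) = 43 mg/L as CaCO₃ × 465,555 L = 20,020 g as CaCO₃.
(b) Moles of Ca²⁺ (1 mol Ca²⁺ ≡ 1 mol CaCO₃): 20,020 / 100.1 g/mol = 200 mol.
(b) Mass of CaCl₂·2H₂O: 200 × 147 = 29,400 g.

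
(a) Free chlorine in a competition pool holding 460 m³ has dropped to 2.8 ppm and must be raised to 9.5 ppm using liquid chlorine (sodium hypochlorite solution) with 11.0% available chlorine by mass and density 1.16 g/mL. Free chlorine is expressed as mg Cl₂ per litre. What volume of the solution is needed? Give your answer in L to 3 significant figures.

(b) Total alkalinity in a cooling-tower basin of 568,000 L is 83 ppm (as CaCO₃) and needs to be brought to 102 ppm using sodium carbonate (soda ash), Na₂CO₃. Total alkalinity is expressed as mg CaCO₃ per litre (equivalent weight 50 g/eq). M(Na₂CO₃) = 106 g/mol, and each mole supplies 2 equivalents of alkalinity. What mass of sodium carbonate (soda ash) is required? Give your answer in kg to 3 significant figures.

(a) Volume: 460 m³ = 460,000 L.
(a) Chlorine deficit: 9.5 − 2.8 = 6.7 ppm = 6.7 mg/L as Cl₂.
(a) Cl₂ equivalent needed: 6.7 mg/L × 460,000 L = 3,082,000 mg = 3082 g.
(a) Product at 11.0% available chlorine: 3082 / 0.11 = 28,020 g.
(a) Volume at density 1.16 g/mL: 28,020 g ÷ 1.16 g/mL = 24,150 mL.

(b) Alkalinity to add: (102 − 83) = 19 mg/L as CaCO₃ × 568,000 L = 10,790 g as CaCO₃.
(b) Equivalents: 10,790 g ÷ 50 g/eq = 215.8 eq.
(b) Each mole of Na₂CO₃ supplies 2 eq, so 215.8 / 2 = 107.9 mol.
(b) Mass: 107.9 mol × 106 g/mol = 11,440 g.

(a) 24.2 L; (b) 11.4 kg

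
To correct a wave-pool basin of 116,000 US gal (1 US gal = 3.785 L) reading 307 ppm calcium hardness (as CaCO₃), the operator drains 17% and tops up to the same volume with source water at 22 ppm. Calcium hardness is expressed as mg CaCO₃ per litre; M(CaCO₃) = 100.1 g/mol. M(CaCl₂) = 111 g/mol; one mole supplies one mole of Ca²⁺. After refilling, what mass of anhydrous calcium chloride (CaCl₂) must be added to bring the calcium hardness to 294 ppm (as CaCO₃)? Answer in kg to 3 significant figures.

17.3 kg

Volume: 116,000 US gal × 3.785 L/gal = 439,060 L.
After draining 17% and refilling: 307 × 0.83 + 22 × 0.17 = 258.55 ppm.
Deficit to target: 294 − 258.55 = 35.45 mg/L.
As CaCO₃: 35.45 mg/L × 439,060 L = 15,560 g; ÷ 100.1 = 155.5 mol Ca²⁺.
Mass: 155.5 × 111 = 17,260 g.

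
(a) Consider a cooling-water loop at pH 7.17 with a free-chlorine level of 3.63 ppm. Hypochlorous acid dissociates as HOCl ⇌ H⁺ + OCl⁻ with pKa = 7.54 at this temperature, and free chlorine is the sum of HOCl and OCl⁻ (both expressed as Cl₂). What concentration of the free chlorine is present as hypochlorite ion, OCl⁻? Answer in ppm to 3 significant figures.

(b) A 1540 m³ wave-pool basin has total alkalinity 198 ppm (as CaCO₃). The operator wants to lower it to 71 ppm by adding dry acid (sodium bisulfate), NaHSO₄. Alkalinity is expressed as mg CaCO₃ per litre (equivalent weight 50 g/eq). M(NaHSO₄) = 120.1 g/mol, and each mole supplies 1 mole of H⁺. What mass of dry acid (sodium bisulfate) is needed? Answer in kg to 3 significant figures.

(a) 1.09 ppm; (b) 470 kg

(a) [OCl⁻]/[HOCl] = 10^(pH − pKa) = 10^(7.17 − 7.54) = 10^-0.37 = 0.4266.
(a) Fraction as HOCl = 1 / (1 + 0.4266) = 0.701.
(a) OCl⁻ = (1 − 0.701) × 3.63 ppm = 1.085 ppm.

(b) Volume: 1540 m³ = 1,540,000 L.
(b) Alkalinity to neutralize: (198 − 71) = 127 mg/L as CaCO₃ × 1,540,000 L = 195,600 g as CaCO₃.
(b) Equivalents of H⁺ required: 195,600 ÷ 50 g/eq = 3912 eq = 3912 mol NaHSO₄.
(b) Mass of NaHSO₄: 3912 × 120.1 = 469,800 g.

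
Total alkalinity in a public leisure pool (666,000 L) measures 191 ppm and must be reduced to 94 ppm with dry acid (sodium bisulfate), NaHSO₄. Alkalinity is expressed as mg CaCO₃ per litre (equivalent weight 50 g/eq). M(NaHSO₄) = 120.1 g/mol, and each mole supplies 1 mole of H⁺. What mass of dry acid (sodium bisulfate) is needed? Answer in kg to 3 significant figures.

Alkalinity to neutralize: (191 − 94) = 97 mg/L as CaCO₃ × 666,000 L = 64,600 g as CaCO₃.
Equivalents of H⁺ required: 64,600 ÷ 50 g/eq = 1292 eq = 1292 mol NaHSO₄.
Mass of NaHSO₄: 1292 × 120.1 = 155,200 g.

155 kg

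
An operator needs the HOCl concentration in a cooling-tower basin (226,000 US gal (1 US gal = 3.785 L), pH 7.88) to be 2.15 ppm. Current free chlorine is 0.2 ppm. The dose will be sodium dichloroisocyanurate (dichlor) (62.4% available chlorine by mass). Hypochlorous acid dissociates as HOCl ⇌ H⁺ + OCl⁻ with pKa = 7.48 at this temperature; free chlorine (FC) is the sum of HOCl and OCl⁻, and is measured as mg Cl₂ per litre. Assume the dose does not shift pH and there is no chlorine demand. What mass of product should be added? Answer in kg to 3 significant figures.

10.1 kg

Volume: 226,000 US gal × 3.785 L/gal = 855,410 L.
[OCl⁻]/[HOCl] = 10^(pH − pKa) = 10^(7.88 − 7.48) = 2.512; fraction as HOCl = 1/(1 + 2.512) = 0.2847.
Free chlorine required for 2.15 ppm HOCl: 2.15 / 0.2847 = 7.551 ppm.
FC to add: 7.551 − 0.2 = 7.351 mg/L as Cl₂.
Cl₂ equivalent: 7.351 mg/L × 855,410 L = 6288 g.
Product at 62.4% available Cl: 6288 / 0.624 = 10,080 g.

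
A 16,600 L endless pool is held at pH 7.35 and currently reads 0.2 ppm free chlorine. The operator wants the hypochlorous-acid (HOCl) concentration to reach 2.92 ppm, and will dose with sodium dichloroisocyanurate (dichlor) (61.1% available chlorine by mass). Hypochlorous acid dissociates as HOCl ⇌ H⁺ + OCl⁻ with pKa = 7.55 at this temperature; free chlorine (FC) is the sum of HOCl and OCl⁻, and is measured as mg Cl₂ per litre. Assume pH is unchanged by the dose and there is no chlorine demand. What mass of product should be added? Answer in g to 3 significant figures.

[OCl⁻]/[HOCl] = 10^(pH − pKa) = 10^(7.35 − 7.55) = 0.631; fraction as HOCl = 1/(1 + 0.631) = 0.6131.
Free chlorine required for 2.92 ppm HOCl: 2.92 / 0.6131 = 4.762 ppm.
FC to add: 4.762 − 0.2 = 4.562 mg/L as Cl₂.
Cl₂ equivalent: 4.562 mg/L × 16,600 L = 75.74 g.
Product at 61.1% available Cl: 75.74 / 0.611 = 124 g.

124 g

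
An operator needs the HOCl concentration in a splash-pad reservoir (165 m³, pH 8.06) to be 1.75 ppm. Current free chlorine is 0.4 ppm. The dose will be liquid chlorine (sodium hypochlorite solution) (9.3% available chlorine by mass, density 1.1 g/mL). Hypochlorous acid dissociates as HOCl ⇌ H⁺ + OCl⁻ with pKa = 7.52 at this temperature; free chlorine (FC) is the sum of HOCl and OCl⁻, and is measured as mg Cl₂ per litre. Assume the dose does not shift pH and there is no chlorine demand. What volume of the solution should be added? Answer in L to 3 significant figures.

12.0 L

Volume: 165 m³ = 165,000 L.
[OCl⁻]/[HOCl] = 10^(pH − pKa) = 10^(8.06 − 7.52) = 3.467; fraction as HOCl = 1/(1 + 3.467) = 0.2238.
Free chlorine required for 1.75 ppm HOCl: 1.75 / 0.2238 = 7.818 ppm.
FC to add: 7.818 − 0.4 = 7.418 mg/L as Cl₂.
Cl₂ equivalent: 7.418 mg/L × 165,000 L = 1224 g.
Product at 9.3% available Cl: 1224 / 0.093 = 13,160 g.
Volume: 13,160 g ÷ 1.1 g/mL = 11,960 mL.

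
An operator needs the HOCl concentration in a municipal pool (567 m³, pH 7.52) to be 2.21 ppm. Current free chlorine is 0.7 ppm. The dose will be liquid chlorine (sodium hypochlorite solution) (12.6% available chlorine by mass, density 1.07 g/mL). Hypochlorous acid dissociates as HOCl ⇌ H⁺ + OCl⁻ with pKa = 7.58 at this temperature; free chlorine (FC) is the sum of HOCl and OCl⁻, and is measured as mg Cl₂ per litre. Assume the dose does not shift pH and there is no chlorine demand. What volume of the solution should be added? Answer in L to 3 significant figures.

Volume: 567 m³ = 567,000 L.
[OCl⁻]/[HOCl] = 10^(pH − pKa) = 10^(7.52 − 7.58) = 0.871; fraction as HOCl = 1/(1 + 0.871) = 0.5345.
Free chlorine required for 2.21 ppm HOCl: 2.21 / 0.5345 = 4.135 ppm.
FC to add: 4.135 − 0.7 = 3.435 mg/L as Cl₂.
Cl₂ equivalent: 3.435 mg/L × 567,000 L = 1948 g.
Product at 12.6% available Cl: 1948 / 0.126 = 15,460 g.
Volume: 15,460 g ÷ 1.07 g/mL = 14,450 mL.

14.4 L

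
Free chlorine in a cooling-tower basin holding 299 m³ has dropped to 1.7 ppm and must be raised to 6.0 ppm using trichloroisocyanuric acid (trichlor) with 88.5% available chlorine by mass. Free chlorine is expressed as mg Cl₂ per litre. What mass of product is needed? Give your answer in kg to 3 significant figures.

1.45 kg

Volume: 299 m³ = 299,000 L.
Chlorine deficit: 6.0 − 1.7 = 4.3 ppm = 4.3 mg/L as Cl₂.
Cl₂ equivalent needed: 4.3 mg/L × 299,000 L = 1,286,000 mg = 1286 g.
Product at 88.5% available chlorine: 1286 / 0.885 = 1453 g.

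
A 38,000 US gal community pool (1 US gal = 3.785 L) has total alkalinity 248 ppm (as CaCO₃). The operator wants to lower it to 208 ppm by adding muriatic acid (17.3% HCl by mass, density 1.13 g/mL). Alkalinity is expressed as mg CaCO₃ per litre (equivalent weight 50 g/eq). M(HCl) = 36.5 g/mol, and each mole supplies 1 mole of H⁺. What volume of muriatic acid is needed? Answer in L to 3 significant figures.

21.5 L

Volume: 38,000 US gal × 3.785 L/gal = 143,830 L.
Alkalinity to neutralize: (248 − 208) = 40 mg/L as CaCO₃ × 143,830 L = 5753 g as CaCO₃.
Equivalents of H⁺ required: 5753 ÷ 50 g/eq = 115.1 eq = 115.1 mol HCl.
Mass of HCl: 115.1 × 36.5 = 4200 g.
Mass of 17.3% solution: 4200 / 0.173 = 24,280 g.
Volume: 24,280 g ÷ 1.13 g/mL = 21,480 mL.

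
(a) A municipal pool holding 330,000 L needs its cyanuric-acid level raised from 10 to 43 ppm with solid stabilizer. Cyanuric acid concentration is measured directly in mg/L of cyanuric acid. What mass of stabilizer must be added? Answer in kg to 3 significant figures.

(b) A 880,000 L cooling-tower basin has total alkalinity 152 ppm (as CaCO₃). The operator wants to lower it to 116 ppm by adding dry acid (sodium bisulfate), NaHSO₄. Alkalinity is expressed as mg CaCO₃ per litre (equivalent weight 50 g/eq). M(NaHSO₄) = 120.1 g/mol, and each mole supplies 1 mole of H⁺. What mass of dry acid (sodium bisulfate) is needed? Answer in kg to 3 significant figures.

(a) CYA to add: (43 − 10) = 33 mg/L × 330,000 L = 10,890 g cyanuric acid.

(b) Alkalinity to neutralize: (152 − 116) = 36 mg/L as CaCO₃ × 880,000 L = 31,680 g as CaCO₃.
(b) Equivalents of H⁺ required: 31,680 ÷ 50 g/eq = 633.6 eq = 633.6 mol NaHSO₄.
(b) Mass of NaHSO₄: 633.6 × 120.1 = 76,100 g.

(a) 10.9 kg; (b) 76.1 kg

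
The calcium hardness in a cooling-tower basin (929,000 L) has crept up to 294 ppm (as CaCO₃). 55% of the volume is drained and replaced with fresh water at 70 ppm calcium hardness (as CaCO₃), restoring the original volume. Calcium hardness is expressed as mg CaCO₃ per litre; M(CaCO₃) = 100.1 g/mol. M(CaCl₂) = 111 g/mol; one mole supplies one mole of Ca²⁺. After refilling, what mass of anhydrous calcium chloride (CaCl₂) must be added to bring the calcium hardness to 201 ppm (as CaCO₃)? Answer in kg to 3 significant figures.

31.1 kg

After draining 55% and refilling: 294 × 0.45 + 70 × 0.55 = 170.8 ppm.
Deficit to target: 201 − 170.8 = 30.2 mg/L.
As CaCO₃: 30.2 mg/L × 929,000 L = 28,060 g; ÷ 100.1 = 280.3 mol Ca²⁺.
Mass: 280.3 × 111 = 31,110 g.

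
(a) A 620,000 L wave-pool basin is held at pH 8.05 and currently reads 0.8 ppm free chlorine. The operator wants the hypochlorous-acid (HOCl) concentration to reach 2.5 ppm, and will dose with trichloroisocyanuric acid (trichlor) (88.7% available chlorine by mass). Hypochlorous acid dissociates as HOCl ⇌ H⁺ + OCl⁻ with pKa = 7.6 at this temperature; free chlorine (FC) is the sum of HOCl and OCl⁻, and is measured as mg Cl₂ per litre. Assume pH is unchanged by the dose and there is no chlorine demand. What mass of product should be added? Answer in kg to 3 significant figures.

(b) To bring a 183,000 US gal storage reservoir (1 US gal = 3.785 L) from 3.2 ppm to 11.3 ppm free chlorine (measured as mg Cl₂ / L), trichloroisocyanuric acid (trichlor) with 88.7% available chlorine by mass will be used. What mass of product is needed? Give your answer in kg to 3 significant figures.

(a) 6.11 kg; (b) 6.33 kg

(a) [OCl⁻]/[HOCl] = 10^(pH − pKa) = 10^(8.05 − 7.6) = 2.818; fraction as HOCl = 1/(1 + 2.818) = 0.2619.
(a) Free chlorine required for 2.5 ppm HOCl: 2.5 / 0.2619 = 9.546 ppm.
(a) FC to add: 9.546 − 0.8 = 8.746 mg/L as Cl₂.
(a) Cl₂ equivalent: 8.746 mg/L × 620,000 L = 5422 g.
(a) Product at 88.7% available Cl: 5422 / 0.887 = 6113 g.

(b) Volume: 183,000 US gal × 3.785 L/gal = 692,655 L.
(b) Chlorine deficit: 11.3 − 3.2 = 8.1 ppm = 8.1 mg/L as Cl₂.
(b) Cl₂ equivalent needed: 8.1 mg/L × 692,655 L = 5,611,000 mg = 5611 g.
(b) Product at 88.7% available chlorine: 5611 / 0.887 = 6325 g.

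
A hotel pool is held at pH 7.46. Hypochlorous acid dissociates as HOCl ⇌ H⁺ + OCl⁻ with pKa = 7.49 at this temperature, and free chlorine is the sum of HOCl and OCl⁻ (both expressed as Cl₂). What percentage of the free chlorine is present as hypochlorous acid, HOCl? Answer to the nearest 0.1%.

[OCl⁻]/[HOCl] = 10^(pH − pKa) = 10^(7.46 − 7.49) = 10^-0.03 = 0.9333.
Fraction as HOCl = 1 / (1 + 0.9333) = 0.5173.

51.7%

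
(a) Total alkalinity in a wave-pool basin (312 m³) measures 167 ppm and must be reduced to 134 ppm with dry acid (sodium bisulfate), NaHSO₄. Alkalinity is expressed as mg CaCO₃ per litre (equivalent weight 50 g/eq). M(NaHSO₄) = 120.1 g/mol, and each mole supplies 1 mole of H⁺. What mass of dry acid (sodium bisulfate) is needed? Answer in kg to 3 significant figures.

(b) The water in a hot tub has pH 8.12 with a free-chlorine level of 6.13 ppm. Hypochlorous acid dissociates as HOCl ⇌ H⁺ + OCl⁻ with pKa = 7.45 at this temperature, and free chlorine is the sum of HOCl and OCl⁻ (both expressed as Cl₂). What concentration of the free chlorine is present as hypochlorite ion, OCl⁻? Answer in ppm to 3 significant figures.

(a) 24.7 kg; (b) 5.05 ppm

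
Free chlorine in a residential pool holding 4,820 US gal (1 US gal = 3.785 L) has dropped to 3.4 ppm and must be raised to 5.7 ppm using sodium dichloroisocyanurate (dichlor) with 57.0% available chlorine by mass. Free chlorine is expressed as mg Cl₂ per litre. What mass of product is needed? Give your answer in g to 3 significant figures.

73.6 g

Volume: 4,820 US gal × 3.785 L/gal = 18,244 L.
Chlorine deficit: 5.7 − 3.4 = 2.3 ppm = 2.3 mg/L as Cl₂.
Cl₂ equivalent needed: 2.3 mg/L × 18,244 L = 41,960 mg = 41.96 g.
Product at 57.0% available chlorine: 41.96 / 0.57 = 73.61 g.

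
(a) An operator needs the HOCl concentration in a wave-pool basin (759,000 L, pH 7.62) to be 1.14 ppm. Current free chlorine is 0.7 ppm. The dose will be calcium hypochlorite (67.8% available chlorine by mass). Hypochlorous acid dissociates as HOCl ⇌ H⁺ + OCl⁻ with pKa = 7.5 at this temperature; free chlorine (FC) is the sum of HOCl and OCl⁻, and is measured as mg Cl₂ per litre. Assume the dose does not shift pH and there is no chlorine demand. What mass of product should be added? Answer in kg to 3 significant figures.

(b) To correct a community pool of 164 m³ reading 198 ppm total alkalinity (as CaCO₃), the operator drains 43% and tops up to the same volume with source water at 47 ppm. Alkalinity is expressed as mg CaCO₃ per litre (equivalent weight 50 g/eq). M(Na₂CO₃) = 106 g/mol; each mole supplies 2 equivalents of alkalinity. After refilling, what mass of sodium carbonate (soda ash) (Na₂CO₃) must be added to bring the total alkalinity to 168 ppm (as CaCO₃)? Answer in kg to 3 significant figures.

(a) 2.17 kg; (b) 6.07 kg

(a) [OCl⁻]/[HOCl] = 10^(pH − pKa) = 10^(7.62 − 7.5) = 1.318; fraction as HOCl = 1/(1 + 1.318) = 0.4314.
(a) Free chlorine required for 1.14 ppm HOCl: 1.14 / 0.4314 = 2.643 ppm.
(a) FC to add: 2.643 − 0.7 = 1.943 mg/L as Cl₂.
(a) Cl₂ equivalent: 1.943 mg/L × 759,000 L = 1475 g.
(a) Product at 67.8% available Cl: 1475 / 0.678 = 2175 g.

(b) Volume: 164 m³ = 164,000 L.
(b) After draining 43% and refilling: 198 × 0.57 + 47 × 0.43 = 133.07 ppm.
(b) Deficit to target: 168 − 133.07 = 34.93 mg/L.
(b) As CaCO₃: 34.93 mg/L × 164,000 L = 5729 g; ÷ 50 g/eq ÷ 2 = 57.29 mol Na₂CO₃.
(b) Mass: 57.29 × 106 = 6072 g.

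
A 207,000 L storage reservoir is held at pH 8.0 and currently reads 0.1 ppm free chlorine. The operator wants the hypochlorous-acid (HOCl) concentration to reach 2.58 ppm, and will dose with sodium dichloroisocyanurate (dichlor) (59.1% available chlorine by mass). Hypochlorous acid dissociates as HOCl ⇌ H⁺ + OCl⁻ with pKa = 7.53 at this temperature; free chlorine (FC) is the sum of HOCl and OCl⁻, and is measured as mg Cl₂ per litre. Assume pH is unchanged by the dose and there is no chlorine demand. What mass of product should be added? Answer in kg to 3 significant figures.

[OCl⁻]/[HOCl] = 10^(pH − pKa) = 10^(8.0 − 7.53) = 2.951; fraction as HOCl = 1/(1 + 2.951) = 0.2531.
Free chlorine required for 2.58 ppm HOCl: 2.58 / 0.2531 = 10.19 ppm.
FC to add: 10.19 − 0.1 = 10.09 mg/L as Cl₂.
Cl₂ equivalent: 10.09 mg/L × 207,000 L = 2089 g.
Product at 59.1% available Cl: 2089 / 0.591 = 3536 g.

3.54 kg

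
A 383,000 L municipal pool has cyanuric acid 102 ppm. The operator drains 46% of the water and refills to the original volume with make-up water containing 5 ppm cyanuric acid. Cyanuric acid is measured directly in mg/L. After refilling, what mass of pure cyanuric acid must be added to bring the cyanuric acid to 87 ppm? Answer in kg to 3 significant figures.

After draining 46% and refilling: 102 × 0.54 + 5 × 0.46 = 57.38 ppm.
Deficit to target: 87 − 57.38 = 29.62 mg/L.
Mass: 29.62 mg/L × 383,000 L = 11,340 g cyanuric acid.

11.3 kg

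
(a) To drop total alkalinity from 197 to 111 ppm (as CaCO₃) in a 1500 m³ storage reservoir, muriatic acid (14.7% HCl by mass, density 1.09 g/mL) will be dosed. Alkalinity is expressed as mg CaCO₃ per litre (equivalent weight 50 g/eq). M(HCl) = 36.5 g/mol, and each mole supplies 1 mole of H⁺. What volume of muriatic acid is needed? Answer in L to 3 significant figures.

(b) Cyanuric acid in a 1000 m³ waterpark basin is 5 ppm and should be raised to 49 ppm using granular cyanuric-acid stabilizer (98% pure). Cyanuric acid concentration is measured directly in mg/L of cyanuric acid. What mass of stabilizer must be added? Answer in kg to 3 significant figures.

(a) Volume: 1500 m³ = 1,500,000 L.
(a) Alkalinity to neutralize: (197 − 111) = 86 mg/L as CaCO₃ × 1,500,000 L = 129,000 g as CaCO₃.
(a) Equivalents of H⁺ required: 129,000 ÷ 50 g/eq = 2580 eq = 2580 mol HCl.
(a) Mass of HCl: 2580 × 36.5 = 94,170 g.
(a) Mass of 14.7% solution: 94,170 / 0.147 = 640,600 g.
(a) Volume: 640,600 g ÷ 1.09 g/mL = 587,700 mL.

(b) Volume: 1000 m³ = 1,000,000 L.
(b) CYA to add: (49 − 5) = 44 mg/L × 1,000,000 L = 44,000 g cyanuric acid.
(b) At 98% purity: 44,000 / 0.98 = 44,900 g product.

(a) 588 L; (b) 44.9 kg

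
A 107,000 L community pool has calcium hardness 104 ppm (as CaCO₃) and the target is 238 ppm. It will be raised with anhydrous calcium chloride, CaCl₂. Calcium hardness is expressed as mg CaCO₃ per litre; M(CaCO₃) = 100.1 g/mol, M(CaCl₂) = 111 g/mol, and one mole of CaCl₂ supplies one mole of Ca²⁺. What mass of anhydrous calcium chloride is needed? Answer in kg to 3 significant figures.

15.9 kg

Hardness to add: (238 − 104) = 134 mg/L as CaCO₃ × 107,000 L = 14,340 g as CaCO₃.
Moles of Ca²⁺ (1 mol Ca²⁺ ≡ 1 mol CaCO₃): 14,340 / 100.1 g/mol = 143.2 mol.
Mass of CaCl₂: 143.2 × 111 = 15,900 g.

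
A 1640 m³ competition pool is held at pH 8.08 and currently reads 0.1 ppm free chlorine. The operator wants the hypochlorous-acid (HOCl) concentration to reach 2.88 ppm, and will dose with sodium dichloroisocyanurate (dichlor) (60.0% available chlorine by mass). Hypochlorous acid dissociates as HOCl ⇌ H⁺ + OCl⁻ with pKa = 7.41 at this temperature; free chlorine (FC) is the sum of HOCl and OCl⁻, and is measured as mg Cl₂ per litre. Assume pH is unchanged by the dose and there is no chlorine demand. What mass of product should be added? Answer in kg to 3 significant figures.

44.4 kg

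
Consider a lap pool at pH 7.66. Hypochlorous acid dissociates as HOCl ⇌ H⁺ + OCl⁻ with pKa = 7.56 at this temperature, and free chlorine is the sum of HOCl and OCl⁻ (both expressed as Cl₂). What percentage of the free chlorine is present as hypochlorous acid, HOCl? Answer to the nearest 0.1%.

[OCl⁻]/[HOCl] = 10^(pH − pKa) = 10^(7.66 − 7.56) = 10^0.10 = 1.259.
Fraction as HOCl = 1 / (1 + 1.259) = 0.4427.

44.3%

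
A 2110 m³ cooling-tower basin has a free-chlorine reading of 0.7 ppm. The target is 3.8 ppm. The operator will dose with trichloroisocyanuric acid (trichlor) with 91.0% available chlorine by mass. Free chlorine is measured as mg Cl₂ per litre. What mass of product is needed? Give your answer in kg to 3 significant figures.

Volume: 2110 m³ = 2,110,000 L.
Chlorine deficit: 3.8 − 0.7 = 3.1 ppm = 3.1 mg/L as Cl₂.
Cl₂ equivalent needed: 3.1 mg/L × 2,110,000 L = 6,541,000 mg = 6541 g.
Product at 91.0% available chlorine: 6541 / 0.91 = 7188 g.

7.19 kg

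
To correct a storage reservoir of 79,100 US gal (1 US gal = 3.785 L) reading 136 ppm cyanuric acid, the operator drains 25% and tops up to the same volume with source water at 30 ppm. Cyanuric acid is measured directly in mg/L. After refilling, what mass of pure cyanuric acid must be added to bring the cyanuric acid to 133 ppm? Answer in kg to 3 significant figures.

7.04 kg

Volume: 79,100 US gal × 3.785 L/gal = 299,394 L.
After draining 25% and refilling: 136 × 0.75 + 30 × 0.25 = 109.5 ppm.
Deficit to target: 133 − 109.5 = 23.5 mg/L.
Mass: 23.5 mg/L × 299,394 L = 7036 g cyanuric acid.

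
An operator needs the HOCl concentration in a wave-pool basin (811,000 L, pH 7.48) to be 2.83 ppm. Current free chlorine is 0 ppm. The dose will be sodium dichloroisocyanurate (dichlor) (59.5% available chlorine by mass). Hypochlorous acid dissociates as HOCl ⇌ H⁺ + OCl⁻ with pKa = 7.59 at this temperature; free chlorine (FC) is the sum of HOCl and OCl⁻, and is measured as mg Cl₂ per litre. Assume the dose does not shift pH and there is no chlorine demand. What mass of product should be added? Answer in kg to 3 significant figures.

[OCl⁻]/[HOCl] = 10^(pH − pKa) = 10^(7.48 − 7.59) = 0.7762; fraction as HOCl = 1/(1 + 0.7762) = 0.563.
Free chlorine required for 2.83 ppm HOCl: 2.83 / 0.563 = 5.027 ppm.
FC to add: 5.027 − 0 = 5.027 mg/L as Cl₂.
Cl₂ equivalent: 5.027 mg/L × 811,000 L = 4077 g.
Product at 59.5% available Cl: 4077 / 0.595 = 6852 g.

6.85 kg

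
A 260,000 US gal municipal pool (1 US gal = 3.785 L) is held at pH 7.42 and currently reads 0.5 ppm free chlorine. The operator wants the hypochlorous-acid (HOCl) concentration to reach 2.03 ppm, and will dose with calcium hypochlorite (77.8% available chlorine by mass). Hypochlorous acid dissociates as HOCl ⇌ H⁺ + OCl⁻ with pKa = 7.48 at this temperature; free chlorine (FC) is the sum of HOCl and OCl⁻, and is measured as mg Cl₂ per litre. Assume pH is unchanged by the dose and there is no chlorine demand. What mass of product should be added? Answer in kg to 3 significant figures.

Volume: 260,000 US gal × 3.785 L/gal = 984,100 L.
[OCl⁻]/[HOCl] = 10^(pH − pKa) = 10^(7.42 − 7.48) = 0.871; fraction as HOCl = 1/(1 + 0.871) = 0.5345.
Free chlorine required for 2.03 ppm HOCl: 2.03 / 0.5345 = 3.798 ppm.
FC to add: 3.798 − 0.5 = 3.298 mg/L as Cl₂.
Cl₂ equivalent: 3.298 mg/L × 984,100 L = 3246 g.
Product at 77.8% available Cl: 3246 / 0.778 = 4172 g.

4.17 kg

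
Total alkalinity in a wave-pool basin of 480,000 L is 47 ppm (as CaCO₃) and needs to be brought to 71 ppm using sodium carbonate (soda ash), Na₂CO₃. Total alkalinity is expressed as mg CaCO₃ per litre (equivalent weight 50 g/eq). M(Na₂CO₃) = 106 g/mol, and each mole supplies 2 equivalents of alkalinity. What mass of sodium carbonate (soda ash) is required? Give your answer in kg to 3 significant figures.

12.2 kg

Alkalinity to add: (71 − 47) = 24 mg/L as CaCO₃ × 480,000 L = 11,520 g as CaCO₃.
Equivalents: 11,520 g ÷ 50 g/eq = 230.4 eq.
Each mole of Na₂CO₃ supplies 2 eq, so 230.4 / 2 = 115.2 mol.
Mass: 115.2 mol × 106 g/mol = 12,210 g.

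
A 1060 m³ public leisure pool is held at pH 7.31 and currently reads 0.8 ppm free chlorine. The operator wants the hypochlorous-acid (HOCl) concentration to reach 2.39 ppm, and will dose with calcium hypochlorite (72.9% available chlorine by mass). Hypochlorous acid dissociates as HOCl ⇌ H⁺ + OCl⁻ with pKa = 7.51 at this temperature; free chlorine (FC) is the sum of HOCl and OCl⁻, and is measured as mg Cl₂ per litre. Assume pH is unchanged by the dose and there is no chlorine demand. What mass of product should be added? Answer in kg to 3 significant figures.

4.50 kg

Volume: 1060 m³ = 1,060,000 L.
[OCl⁻]/[HOCl] = 10^(pH − pKa) = 10^(7.31 − 7.51) = 0.631; fraction as HOCl = 1/(1 + 0.631) = 0.6131.
Free chlorine required for 2.39 ppm HOCl: 2.39 / 0.6131 = 3.898 ppm.
FC to add: 3.898 − 0.8 = 3.098 mg/L as Cl₂.
Cl₂ equivalent: 3.098 mg/L × 1,060,000 L = 3284 g.
Product at 72.9% available Cl: 3284 / 0.729 = 4505 g.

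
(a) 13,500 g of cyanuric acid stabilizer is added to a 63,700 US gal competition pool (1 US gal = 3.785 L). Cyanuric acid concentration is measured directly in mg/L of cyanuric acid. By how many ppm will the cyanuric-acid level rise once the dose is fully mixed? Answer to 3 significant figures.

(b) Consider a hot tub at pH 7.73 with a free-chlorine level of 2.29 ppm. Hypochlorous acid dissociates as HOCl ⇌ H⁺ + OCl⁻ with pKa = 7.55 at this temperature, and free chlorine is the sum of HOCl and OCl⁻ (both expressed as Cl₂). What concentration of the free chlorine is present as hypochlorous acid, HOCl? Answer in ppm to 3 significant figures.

(a) Volume: 63,700 US gal × 3.785 L/gal = 241,104 L.
(a) Rise: 13,500 g / 241,104 L × 1000 = 55.99 mg/L.

(b) [OCl⁻]/[HOCl] = 10^(pH − pKa) = 10^(7.73 − 7.55) = 10^0.18 = 1.514.
(b) Fraction as HOCl = 1 / (1 + 1.514) = 0.3978.
(b) HOCl = 0.3978 × 2.29 ppm = 0.9111 ppm.

(a) 56.0 ppm; (b) 0.911 ppm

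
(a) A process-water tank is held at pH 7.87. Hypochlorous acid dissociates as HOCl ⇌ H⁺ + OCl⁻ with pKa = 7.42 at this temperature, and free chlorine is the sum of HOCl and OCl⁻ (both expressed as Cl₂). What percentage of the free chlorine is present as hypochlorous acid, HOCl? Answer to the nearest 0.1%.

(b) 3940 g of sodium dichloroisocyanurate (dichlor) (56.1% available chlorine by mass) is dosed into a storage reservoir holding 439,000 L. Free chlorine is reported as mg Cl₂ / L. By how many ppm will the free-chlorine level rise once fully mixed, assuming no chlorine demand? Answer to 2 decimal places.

(a) [OCl⁻]/[HOCl] = 10^(pH − pKa) = 10^(7.87 − 7.42) = 10^0.45 = 2.818.
(a) Fraction as HOCl = 1 / (1 + 2.818) = 0.2619.

(b) Available chlorine delivered: 3940 g × 0.561 = 2210 g as Cl₂.
(b) Concentration rise: 2210 g / 439,000 L = 5.035 mg/L = 5.03 ppm.

(a) 26.2%; (b) 5.03 ppm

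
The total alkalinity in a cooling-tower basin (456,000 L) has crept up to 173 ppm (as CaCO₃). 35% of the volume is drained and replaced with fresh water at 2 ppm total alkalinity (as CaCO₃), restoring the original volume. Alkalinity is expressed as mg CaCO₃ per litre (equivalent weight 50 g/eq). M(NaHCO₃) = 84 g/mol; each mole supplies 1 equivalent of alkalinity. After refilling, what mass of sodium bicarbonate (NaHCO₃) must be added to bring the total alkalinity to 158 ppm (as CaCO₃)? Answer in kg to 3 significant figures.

34.4 kg

After draining 35% and refilling: 173 × 0.65 + 2 × 0.35 = 113.15 ppm.
Deficit to target: 158 − 113.15 = 44.85 mg/L.
As CaCO₃: 44.85 mg/L × 456,000 L = 20,450 g; ÷ 50 g/eq ÷ 1 = 409 mol NaHCO₃.
Mass: 409 × 84 = 34,360 g.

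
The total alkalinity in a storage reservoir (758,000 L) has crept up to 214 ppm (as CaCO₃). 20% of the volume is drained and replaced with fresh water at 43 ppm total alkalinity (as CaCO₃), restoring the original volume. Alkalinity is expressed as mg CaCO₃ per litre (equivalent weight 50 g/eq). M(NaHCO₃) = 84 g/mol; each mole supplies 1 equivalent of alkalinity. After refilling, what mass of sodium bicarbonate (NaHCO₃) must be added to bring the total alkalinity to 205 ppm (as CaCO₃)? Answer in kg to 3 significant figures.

32.1 kg

After draining 20% and refilling: 214 × 0.80 + 43 × 0.20 = 179.8 ppm.
Deficit to target: 205 − 179.8 = 25.2 mg/L.
As CaCO₃: 25.2 mg/L × 758,000 L = 19,100 g; ÷ 50 g/eq ÷ 1 = 382 mol NaHCO₃.
Mass: 382 × 84 = 32,090 g.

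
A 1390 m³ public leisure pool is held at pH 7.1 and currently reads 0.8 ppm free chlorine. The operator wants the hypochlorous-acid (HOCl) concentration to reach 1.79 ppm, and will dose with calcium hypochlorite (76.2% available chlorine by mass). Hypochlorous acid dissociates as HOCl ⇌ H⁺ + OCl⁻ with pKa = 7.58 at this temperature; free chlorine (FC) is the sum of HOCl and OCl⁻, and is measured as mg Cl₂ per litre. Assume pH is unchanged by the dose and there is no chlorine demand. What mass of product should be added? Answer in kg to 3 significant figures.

Volume: 1390 m³ = 1,390,000 L.
[OCl⁻]/[HOCl] = 10^(pH − pKa) = 10^(7.1 − 7.58) = 0.3311; fraction as HOCl = 1/(1 + 0.3311) = 0.7512.
Free chlorine required for 1.79 ppm HOCl: 1.79 / 0.7512 = 2.383 ppm.
FC to add: 2.383 − 0.8 = 1.583 mg/L as Cl₂.
Cl₂ equivalent: 1.583 mg/L × 1,390,000 L = 2200 g.
Product at 76.2% available Cl: 2200 / 0.762 = 2887 g.

2.89 kg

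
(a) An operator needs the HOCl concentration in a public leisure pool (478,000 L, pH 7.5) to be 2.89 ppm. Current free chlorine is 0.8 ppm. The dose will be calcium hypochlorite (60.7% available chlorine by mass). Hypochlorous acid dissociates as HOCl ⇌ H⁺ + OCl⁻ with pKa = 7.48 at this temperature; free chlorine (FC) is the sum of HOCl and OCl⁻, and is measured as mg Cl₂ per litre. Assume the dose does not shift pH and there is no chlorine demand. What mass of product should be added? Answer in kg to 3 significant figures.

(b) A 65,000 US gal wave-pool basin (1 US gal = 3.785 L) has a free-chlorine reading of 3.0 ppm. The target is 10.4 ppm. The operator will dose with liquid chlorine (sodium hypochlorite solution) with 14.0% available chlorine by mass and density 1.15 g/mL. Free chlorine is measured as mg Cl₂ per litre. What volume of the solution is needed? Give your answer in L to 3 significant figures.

(a) 4.03 kg; (b) 11.3 L

(a) [OCl⁻]/[HOCl] = 10^(pH − pKa) = 10^(7.5 − 7.48) = 1.047; fraction as HOCl = 1/(1 + 1.047) = 0.4885.
(a) Free chlorine required for 2.89 ppm HOCl: 2.89 / 0.4885 = 5.916 ppm.
(a) FC to add: 5.916 − 0.8 = 5.116 mg/L as Cl₂.
(a) Cl₂ equivalent: 5.116 mg/L × 478,000 L = 2446 g.
(a) Product at 60.7% available Cl: 2446 / 0.607 = 4029 g.

(b) Volume: 65,000 US gal × 3.785 L/gal = 246,025 L.
(b) Chlorine deficit: 10.4 − 3.0 = 7.4 ppm = 7.4 mg/L as Cl₂.
(b) Cl₂ equivalent needed: 7.4 mg/L × 246,025 L = 1,821,000 mg = 1821 g.
(b) Product at 14.0% available chlorine: 1821 / 0.14 = 13,000 g.
(b) Volume at density 1.15 g/mL: 13,000 g ÷ 1.15 g/mL = 11,310 mL.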